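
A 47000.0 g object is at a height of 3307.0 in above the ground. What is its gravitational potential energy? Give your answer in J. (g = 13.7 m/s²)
PE = mgh = 47 kg × 13.7 m/s² × 84 m = 5.409e+04 J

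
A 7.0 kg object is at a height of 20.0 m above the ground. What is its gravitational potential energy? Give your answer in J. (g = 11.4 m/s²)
PE = mgh = 7 kg × 11.4 m/s² × 20 m = 1596 J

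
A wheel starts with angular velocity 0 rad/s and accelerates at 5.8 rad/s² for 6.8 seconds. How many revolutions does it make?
θ = ω₀t + ½αt² = 0×6.8 + ½×5.8×6.8² = 134.1 rad
Revolutions = θ/(2π) = 134.1/(2π) = 21.34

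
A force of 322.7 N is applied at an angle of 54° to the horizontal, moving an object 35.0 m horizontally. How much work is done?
W = Fd cosθ = 322.7×35.0×cos(54°) = 6638.7 J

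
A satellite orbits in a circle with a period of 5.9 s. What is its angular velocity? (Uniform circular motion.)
ω = 2π/T = 2π/5.9 = 1.0649 rad/s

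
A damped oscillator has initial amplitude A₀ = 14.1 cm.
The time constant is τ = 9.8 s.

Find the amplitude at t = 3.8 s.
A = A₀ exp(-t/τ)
A = A₀ exp(−t/τ) = 14.1×exp(−3.8/9.8) = 9.568 cm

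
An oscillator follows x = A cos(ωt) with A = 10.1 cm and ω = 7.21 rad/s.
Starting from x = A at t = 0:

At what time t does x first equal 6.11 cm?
cos(ωt) = x/A = 6.11/10.1 = 0.605
ωt = arccos(0.605) = 0.9211 rad
t = 0.9211/7.21 = 0.1278 s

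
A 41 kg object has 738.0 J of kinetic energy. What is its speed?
KE = ½mv² → v = √(2KE/m) = √(2×738.0/41) = 6.0 m/s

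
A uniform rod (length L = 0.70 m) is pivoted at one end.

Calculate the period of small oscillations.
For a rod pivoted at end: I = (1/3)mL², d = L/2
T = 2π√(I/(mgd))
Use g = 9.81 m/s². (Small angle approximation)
I/m = (1/3)L² = 0.1633 m²; d = L/2 = 0.35 m
T = 2π√(I/(mgd)) = 2π√(0.1633/(9.81×0.35)) = 1.37 s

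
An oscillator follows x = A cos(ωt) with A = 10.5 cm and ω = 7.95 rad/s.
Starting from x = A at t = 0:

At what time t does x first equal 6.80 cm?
cos(ωt) = x/A = 6.8/10.5 = 0.6476
ωt = arccos(0.6476) = 0.8663 rad
t = 0.8663/7.95 = 0.109 s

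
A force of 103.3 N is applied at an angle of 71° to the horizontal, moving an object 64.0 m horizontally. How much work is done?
W = Fd cosθ = 103.3×64.0×cos(71°) = 2152.4 J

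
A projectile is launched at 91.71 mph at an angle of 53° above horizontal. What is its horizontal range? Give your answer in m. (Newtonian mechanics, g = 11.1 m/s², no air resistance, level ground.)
R = v₀² sin(2θ) / g (with unit conversion) = 145.6 m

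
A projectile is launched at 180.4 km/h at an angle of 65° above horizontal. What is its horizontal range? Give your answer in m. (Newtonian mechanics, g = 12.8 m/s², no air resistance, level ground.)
R = v₀² sin(2θ) / g (with unit conversion) = 150.3 m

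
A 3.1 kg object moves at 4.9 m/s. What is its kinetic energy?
KE = ½mv² = ½×3.1×4.9² = 37.2155 J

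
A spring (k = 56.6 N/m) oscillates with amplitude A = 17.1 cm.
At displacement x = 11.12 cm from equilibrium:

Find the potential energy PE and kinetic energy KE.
E_total = ½kA² = ½×56.6×(0.171)² = 0.8275 J
PE = ½kx² = ½×56.6×(0.1112)² = 0.3499 J
KE = E_total − PE = 0.4776 J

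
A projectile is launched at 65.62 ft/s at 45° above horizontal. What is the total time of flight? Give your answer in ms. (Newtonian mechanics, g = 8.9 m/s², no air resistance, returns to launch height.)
T = 2v₀sin(θ)/g (with unit conversion) = 3178.0 ms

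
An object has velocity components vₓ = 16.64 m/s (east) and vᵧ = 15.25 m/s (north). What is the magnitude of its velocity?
|v| = √(vₓ² + vᵧ²) = √(16.64² + 15.25²) = √(509.452) = 22.57 m/s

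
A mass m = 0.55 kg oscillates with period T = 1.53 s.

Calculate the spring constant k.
T = 2π√(m/k) → k = m(2π/T)² = 0.55×(2π/1.53)² = 9.276 N/m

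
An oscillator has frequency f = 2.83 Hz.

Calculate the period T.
T = 1/f = 1/2.83 = 0.3534 s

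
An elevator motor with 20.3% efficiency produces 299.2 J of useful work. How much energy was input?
W_in = W_out/η = 299.2/0.203 = 1473.9 J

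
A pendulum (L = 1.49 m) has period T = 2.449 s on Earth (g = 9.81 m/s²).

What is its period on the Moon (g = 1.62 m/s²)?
T = 2π√(L/g), so T_moon/T_earth = √(g_earth/g_moon)
T_moon = 2π√(1.49/1.62) = 6.026 s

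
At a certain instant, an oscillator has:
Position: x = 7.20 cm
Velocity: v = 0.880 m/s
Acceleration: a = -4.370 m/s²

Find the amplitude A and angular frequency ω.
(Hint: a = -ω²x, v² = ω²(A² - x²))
a = −ω²x → ω = √(|a|/x) = √(4.37/0.072) = 7.791 rad/s
v² = ω²(A² − x²) → A = √(x² + v²/ω²) = √(0.072² + 0.88²/7.791²) = 0.134 m = 13.4 cm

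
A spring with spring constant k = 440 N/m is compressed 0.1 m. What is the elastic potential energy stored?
PE = ½kx² = ½×440×0.1² = 2.2 J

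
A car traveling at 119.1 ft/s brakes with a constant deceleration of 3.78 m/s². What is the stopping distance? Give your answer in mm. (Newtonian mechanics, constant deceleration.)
d = v₀² / (2a) (with unit conversion) = 174300.0 mm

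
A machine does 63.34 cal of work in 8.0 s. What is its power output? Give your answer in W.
P = W/t = 265 J / 8 s = 33.13 W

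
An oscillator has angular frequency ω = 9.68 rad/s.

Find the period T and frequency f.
T = 2π/ω = 2π/9.68 = 0.6491 s; f = ω/2π = 1.541 Hz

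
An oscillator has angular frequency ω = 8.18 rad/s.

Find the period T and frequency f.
T = 2π/ω = 2π/8.18 = 0.7681 s; f = ω/2π = 1.302 Hz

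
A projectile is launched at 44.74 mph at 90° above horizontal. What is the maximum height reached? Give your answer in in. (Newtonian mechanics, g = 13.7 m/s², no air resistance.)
H = v₀²sin²(θ)/(2g) (with unit conversion) = 574.8 in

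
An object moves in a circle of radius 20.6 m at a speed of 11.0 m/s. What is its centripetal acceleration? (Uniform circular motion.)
a_c = v²/r = 11.0²/20.6 = 121/20.6 = 5.87 m/s²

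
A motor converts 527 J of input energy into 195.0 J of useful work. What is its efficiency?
η = W_out/W_in = 195.0/527 = 0.37 = 37.0%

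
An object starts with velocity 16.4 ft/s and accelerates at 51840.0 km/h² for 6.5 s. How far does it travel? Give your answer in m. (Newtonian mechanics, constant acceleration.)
d = v₀t + ½at² (with unit conversion) = 117.0 m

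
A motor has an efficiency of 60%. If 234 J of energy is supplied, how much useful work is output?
W_out = η × W_in = 0.6 × 234 = 140.4 J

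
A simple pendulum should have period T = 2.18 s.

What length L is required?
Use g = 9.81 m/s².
T = 2π√(L/g) → L = g(T/2π)² = 9.81×(2.18/2π)² = 1.181 m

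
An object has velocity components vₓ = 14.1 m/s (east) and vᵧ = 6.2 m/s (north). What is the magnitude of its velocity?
|v| = √(vₓ² + vᵧ²) = √(14.1² + 6.2²) = √(237.25) = 15.4 m/s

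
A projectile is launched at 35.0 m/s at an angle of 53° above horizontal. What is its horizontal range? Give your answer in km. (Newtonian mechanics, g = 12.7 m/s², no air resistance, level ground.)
R = v₀² sin(2θ) / g (with unit conversion) = 0.09272 km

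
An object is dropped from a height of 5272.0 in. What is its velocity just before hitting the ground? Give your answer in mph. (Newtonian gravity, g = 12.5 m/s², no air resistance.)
v = √(2gh) (with unit conversion) = 129.4 mph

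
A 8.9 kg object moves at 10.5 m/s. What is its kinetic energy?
KE = ½mv² = ½×8.9×10.5² = 490.6125 J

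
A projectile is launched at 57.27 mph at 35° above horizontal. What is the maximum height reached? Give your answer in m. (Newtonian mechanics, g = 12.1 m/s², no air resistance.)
H = v₀²sin²(θ)/(2g) (with unit conversion) = 8.911 m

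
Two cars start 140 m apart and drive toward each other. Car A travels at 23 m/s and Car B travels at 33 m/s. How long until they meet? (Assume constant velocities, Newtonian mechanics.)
Combined speed: v_combined = 23 + 33 = 56 m/s
Time to meet: t = d/56 = 140/56 = 2.5 s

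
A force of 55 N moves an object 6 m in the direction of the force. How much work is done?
W = Fd = 55×6 = 330.0 J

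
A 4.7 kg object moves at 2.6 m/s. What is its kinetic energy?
KE = ½mv² = ½×4.7×2.6² = 15.886 J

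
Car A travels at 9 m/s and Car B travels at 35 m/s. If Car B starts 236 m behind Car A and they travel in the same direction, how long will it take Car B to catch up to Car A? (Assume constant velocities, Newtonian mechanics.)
Relative speed: v_rel = 35 - 9 = 26 m/s
Time to catch: t = d₀/v_rel = 236/26 = 9.08 s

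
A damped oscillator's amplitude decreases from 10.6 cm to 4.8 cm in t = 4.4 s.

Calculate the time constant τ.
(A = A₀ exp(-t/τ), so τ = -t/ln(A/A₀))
A/A₀ = 4.8/10.6 = 0.4528; ln(A/A₀) = -0.7922
τ = −t/ln(A/A₀) = −4.4/-0.7922 = 5.554 s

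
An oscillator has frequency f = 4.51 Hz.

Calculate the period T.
T = 1/f = 1/4.51 = 0.2217 s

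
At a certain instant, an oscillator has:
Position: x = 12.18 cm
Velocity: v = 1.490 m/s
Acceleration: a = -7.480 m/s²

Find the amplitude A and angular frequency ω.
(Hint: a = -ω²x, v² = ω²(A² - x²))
a = −ω²x → ω = √(|a|/x) = √(7.48/0.1218) = 7.837 rad/s
v² = ω²(A² − x²) → A = √(x² + v²/ω²) = √(0.1218² + 1.49²/7.837²) = 0.2258 m = 22.58 cm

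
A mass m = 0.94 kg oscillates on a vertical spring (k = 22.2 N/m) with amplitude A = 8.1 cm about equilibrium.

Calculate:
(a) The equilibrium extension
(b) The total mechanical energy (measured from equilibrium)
x_eq = mg/k = 0.94×9.81/22.2 = 0.4154 m = 41.54 cm
E = ½kA² = ½×22.2×(0.081)² = 0.07283 J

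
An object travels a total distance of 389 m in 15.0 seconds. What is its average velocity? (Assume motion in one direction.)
v_avg = Δd / Δt = 389 / 15.0 = 25.93 m/s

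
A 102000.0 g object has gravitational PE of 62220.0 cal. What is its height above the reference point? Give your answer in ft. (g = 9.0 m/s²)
PE = mgh → h = PE/(mg) = 2.603e+05 J / (102 kg × 9.0 m/s²) = 283.6 m = 930.4 ft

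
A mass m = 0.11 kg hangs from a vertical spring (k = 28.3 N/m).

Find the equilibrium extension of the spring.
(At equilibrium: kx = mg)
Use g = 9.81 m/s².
x_eq = mg/k = 0.11×9.81/28.3 = 0.03813 m = 3.813 cm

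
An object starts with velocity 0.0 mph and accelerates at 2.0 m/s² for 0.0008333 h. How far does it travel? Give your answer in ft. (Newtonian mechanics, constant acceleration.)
d = v₀t + ½at² (with unit conversion) = 29.53 ft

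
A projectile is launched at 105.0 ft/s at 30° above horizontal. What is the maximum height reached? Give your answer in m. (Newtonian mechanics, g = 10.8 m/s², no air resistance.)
H = v₀²sin²(θ)/(2g) (with unit conversion) = 11.85 m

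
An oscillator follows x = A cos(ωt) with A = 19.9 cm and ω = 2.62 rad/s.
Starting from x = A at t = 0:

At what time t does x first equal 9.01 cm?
cos(ωt) = x/A = 9.01/19.9 = 0.4528
ωt = arccos(0.4528) = 1.101 rad
t = 1.101/2.62 = 0.4202 s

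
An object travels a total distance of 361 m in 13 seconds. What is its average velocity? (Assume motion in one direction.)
v_avg = Δd / Δt = 361 / 13 = 27.77 m/s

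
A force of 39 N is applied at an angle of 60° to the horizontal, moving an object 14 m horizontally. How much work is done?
W = Fd cosθ = 39×14×cos(60°) = 273.0 J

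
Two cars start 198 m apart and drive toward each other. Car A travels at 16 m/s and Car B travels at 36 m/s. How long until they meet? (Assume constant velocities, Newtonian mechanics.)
Combined speed: v_combined = 16 + 36 = 52 m/s
Time to meet: t = d/52 = 198/52 = 3.81 s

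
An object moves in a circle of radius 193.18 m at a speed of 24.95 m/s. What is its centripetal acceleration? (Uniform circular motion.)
a_c = v²/r = 24.95²/193.18 = 622.502/193.18 = 3.22 m/s²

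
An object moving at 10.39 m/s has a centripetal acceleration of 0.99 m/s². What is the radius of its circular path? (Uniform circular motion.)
r = v²/a_c = 10.39²/0.99 = 109.04 m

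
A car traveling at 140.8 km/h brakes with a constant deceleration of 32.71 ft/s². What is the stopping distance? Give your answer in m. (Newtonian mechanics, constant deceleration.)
d = v₀² / (2a) (with unit conversion) = 76.71 m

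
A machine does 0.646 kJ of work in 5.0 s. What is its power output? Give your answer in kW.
P = W/t = 646 J / 5 s = 129.2 W = 0.1292 kW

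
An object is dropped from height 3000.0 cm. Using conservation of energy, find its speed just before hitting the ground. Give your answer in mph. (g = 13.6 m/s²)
mgh = ½mv² → v = √(2gh) = √(2×13.6×30) = 28.57 m/s = 63.9 mph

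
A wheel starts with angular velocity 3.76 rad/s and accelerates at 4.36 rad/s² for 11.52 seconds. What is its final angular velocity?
ω = ω₀ + αt = 3.76 + 4.36 × 11.52 = 53.99 rad/s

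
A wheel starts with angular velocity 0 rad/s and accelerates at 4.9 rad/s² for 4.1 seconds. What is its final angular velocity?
ω = ω₀ + αt = 0 + 4.9 × 4.1 = 20.09 rad/s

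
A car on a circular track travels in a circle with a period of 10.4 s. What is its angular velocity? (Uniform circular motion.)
ω = 2π/T = 2π/10.4 = 0.6042 rad/s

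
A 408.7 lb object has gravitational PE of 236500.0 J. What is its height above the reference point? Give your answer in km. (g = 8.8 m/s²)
PE = mgh → h = PE/(mg) = 2.365e+05 J / (185.4 kg × 8.8 m/s²) = 145 m = 0.145 km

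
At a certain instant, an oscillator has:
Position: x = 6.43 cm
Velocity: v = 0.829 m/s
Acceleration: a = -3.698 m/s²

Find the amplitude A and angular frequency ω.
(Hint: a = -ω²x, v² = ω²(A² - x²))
a = −ω²x → ω = √(|a|/x) = √(3.698/0.0643) = 7.584 rad/s
v² = ω²(A² − x²) → A = √(x² + v²/ω²) = √(0.0643² + 0.829²/7.584²) = 0.1268 m = 12.68 cm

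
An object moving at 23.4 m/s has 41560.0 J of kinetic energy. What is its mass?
KE = ½mv² → m = 2KE/v² = 2×41560.0/23.4² = 151.8 kg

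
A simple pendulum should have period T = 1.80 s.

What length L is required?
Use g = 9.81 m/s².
T = 2π√(L/g) → L = g(T/2π)² = 9.81×(1.8/2π)² = 0.8051 m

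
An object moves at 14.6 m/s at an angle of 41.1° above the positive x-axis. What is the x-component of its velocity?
vₓ = v cos(θ) = 14.6 × cos(41.1°) = 11.0 m/s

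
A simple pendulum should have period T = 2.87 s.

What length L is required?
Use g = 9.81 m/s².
T = 2π√(L/g) → L = g(T/2π)² = 9.81×(2.87/2π)² = 2.047 m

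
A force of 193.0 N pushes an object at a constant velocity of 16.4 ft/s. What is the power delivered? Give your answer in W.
P = Fv = 193 N × 4.999 m/s = 964.8 W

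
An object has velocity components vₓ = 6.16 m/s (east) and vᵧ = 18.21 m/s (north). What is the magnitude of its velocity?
|v| = √(vₓ² + vᵧ²) = √(6.16² + 18.21²) = √(369.55) = 19.22 m/s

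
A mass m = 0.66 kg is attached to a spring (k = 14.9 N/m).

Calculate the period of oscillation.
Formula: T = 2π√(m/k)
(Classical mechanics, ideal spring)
T = 2π√(m/k) = 2π√(0.66/14.9) = 1.322 s; f = 1/T = 0.7562 Hz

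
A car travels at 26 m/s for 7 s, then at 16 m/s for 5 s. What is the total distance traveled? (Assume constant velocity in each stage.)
d₁ = v₁t₁ = 26 × 7 = 182 m
d₂ = v₂t₂ = 16 × 5 = 80 m
d_total = 182 + 80 = 262 m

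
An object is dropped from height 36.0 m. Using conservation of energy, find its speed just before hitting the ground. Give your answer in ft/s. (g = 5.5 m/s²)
mgh = ½mv² → v = √(2gh) = √(2×5.5×36) = 19.9 m/s = 65.29 ft/s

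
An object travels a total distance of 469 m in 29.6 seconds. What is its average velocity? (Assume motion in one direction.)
v_avg = Δd / Δt = 469 / 29.6 = 15.84 m/s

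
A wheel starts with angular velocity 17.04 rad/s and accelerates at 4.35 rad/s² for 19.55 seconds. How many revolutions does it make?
θ = ω₀t + ½αt² = 17.04×19.55 + ½×4.35×19.55² = 1164.42 rad
Revolutions = θ/(2π) = 1164.42/(2π) = 185.32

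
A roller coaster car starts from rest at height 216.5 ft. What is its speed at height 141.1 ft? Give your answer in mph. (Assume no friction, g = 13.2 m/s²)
mgh₁ = ½mv₂² + mgh₂ → v₂ = √(2g(h₁−h₂)) = √(2×13.2×(65.99−43.01)) = 24.63 m/s = 55.1 mph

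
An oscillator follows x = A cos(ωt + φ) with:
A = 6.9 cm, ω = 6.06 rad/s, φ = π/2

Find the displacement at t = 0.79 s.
x = A cos(ωt + φ) = 6.9×cos(6.06×0.79 + π/2) = 6.881 cm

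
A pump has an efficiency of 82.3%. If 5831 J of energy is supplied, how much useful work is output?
W_out = η × W_in = 0.823 × 5831 = 4798.9 J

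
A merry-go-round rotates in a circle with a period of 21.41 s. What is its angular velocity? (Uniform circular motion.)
ω = 2π/T = 2π/21.41 = 0.2935 rad/s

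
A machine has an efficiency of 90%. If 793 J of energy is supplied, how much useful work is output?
W_out = η × W_in = 0.9 × 793 = 713.7 J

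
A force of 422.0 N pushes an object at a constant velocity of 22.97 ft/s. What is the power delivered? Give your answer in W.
P = Fv = 422 N × 7.001 m/s = 2955 W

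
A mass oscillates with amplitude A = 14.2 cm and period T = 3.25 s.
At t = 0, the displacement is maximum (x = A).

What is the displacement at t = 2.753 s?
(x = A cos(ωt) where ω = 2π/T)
ω = 2π/T = 2π/3.25 = 1.933 rad/s
x = A cos(ωt) = 14.2×cos(1.933×2.753) = 8.134 cm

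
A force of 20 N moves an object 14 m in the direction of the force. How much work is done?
W = Fd = 20×14 = 280.0 J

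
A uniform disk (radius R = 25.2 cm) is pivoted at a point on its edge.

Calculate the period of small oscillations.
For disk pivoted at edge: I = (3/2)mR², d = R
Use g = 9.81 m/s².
I/m = (3/2)R² = 0.09526 m²; d = R = 0.252 m
T = 2π√((3/2)R²/(gR)) = 2π√(3R/(2g)) = 1.233 s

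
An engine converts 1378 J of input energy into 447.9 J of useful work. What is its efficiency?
η = W_out/W_in = 447.9/1378 = 0.325 = 32.5%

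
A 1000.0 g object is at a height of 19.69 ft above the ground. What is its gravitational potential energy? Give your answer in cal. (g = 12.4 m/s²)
PE = mgh = 1 kg × 12.4 m/s² × 6.002 m = 74.42 J = 17.79 cal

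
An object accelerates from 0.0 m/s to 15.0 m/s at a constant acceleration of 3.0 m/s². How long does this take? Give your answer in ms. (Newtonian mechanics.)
t = (v - v₀)/a (with unit conversion) = 5000.0 ms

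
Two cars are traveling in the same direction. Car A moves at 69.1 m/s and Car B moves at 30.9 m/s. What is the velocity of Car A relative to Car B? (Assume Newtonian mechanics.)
v_rel = v_A - v_B = 69.1 - 30.9 = 38.2 m/s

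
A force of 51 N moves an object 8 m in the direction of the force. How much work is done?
W = Fd = 51×8 = 408.0 J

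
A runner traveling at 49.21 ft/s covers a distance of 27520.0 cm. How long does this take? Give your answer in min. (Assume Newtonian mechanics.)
t = d/v (with unit conversion) = 0.3058 min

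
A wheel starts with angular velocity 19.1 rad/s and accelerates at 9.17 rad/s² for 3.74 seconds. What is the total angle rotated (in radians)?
θ = ω₀t + ½αt² = 19.1×3.74 + ½×9.17×3.74² = 135.57 rad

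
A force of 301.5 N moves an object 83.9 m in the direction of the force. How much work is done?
W = Fd = 301.5×83.9 = 25296.0 J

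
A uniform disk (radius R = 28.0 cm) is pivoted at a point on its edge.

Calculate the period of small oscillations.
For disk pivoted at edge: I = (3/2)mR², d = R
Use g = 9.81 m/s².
I/m = (3/2)R² = 0.1176 m²; d = R = 0.28 m
T = 2π√((3/2)R²/(gR)) = 2π√(3R/(2g)) = 1.3 s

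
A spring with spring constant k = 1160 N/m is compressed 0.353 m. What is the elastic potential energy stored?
PE = ½kx² = ½×1160×0.353² = 72.27 J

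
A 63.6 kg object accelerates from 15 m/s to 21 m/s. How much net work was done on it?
W_net = ΔKE = ½m(v₂² − v₁²) = ½×63.6×(21² − 15²) = 6868.8 J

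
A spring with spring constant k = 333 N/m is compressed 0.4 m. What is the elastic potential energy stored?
PE = ½kx² = ½×333×0.4² = 26.64 J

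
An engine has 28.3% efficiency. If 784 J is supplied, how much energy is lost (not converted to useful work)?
W_out = η × W_in = 0.283×784 = 221.87 J
W_lost = W_in − W_out = 784 − 221.87 = 562.13 J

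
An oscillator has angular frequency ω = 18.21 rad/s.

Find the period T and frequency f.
T = 2π/ω = 2π/18.21 = 0.345 s; f = ω/2π = 2.898 Hz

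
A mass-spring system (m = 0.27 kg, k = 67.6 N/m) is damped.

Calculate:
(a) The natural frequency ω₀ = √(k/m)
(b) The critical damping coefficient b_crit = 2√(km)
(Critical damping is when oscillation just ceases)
ω₀ = √(k/m) = √(67.6/0.27) = 15.82 rad/s
b_crit = 2√(km) = 2√(67.6×0.27) = 8.544 kg/s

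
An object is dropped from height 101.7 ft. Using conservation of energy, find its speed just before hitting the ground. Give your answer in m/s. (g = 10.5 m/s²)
mgh = ½mv² → v = √(2gh) = √(2×10.5×31) = 25.51 m/s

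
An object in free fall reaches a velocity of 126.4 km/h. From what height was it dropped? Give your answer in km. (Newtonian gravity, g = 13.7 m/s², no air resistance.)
h = v²/(2g) (with unit conversion) = 0.04499 km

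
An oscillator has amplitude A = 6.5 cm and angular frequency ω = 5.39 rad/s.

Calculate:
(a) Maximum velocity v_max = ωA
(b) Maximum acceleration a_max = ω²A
v_max = ωA = 5.39×0.065 = 0.3503 m/s
a_max = ω²A = 5.39²×0.065 = 1.888 m/s²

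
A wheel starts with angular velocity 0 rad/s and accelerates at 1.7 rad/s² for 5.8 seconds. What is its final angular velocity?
ω = ω₀ + αt = 0 + 1.7 × 5.8 = 9.86 rad/s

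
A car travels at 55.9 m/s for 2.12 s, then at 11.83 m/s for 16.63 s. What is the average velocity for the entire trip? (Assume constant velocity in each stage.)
d₁ = v₁t₁ = 55.9 × 2.12 = 118.508 m
d₂ = v₂t₂ = 11.83 × 16.63 = 196.733 m
d_total = 315.24 m, t_total = 18.75 s
v_avg = d_total/t_total = 315.24/18.75 = 16.81 m/s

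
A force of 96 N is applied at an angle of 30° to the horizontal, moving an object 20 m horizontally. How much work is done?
W = Fd cosθ = 96×20×cos(30°) = 1662.8 J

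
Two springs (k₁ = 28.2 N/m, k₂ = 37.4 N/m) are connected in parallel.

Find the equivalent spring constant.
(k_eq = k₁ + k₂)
k_eq = k₁ + k₂ = 28.2 + 37.4 = 65.6 N/m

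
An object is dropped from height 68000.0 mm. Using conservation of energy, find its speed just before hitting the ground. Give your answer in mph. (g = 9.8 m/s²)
mgh = ½mv² → v = √(2gh) = √(2×9.8×68) = 36.51 m/s = 81.67 mph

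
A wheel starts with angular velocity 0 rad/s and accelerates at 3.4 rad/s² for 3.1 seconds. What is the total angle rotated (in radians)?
θ = ω₀t + ½αt² = 0×3.1 + ½×3.4×3.1² = 16.34 rad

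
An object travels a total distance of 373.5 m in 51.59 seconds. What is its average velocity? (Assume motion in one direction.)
v_avg = Δd / Δt = 373.5 / 51.59 = 7.24 m/s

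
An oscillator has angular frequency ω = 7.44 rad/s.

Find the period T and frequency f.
T = 2π/ω = 2π/7.44 = 0.8445 s; f = ω/2π = 1.184 Hz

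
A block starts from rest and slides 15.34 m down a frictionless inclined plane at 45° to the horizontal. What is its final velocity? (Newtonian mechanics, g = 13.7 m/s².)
a = g sin(θ) = 13.7 × sin(45°) = 9.69 m/s²
v = √(2ad) = √(2 × 9.69 × 15.34) = 17.24 m/s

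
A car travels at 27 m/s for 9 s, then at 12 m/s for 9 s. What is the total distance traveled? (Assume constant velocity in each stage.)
d₁ = v₁t₁ = 27 × 9 = 243 m
d₂ = v₂t₂ = 12 × 9 = 108 m
d_total = 243 + 108 = 351 m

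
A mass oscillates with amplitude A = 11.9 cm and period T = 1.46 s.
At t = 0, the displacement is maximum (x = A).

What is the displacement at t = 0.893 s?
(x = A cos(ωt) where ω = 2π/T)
ω = 2π/T = 2π/1.46 = 4.304 rad/s
x = A cos(ωt) = 11.9×cos(4.304×0.893) = -9.09 cm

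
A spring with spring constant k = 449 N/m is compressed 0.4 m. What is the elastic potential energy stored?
PE = ½kx² = ½×449×0.4² = 35.92 J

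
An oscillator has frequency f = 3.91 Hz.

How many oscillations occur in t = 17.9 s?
n = f×t = 3.91×17.9 = 69.99 oscillations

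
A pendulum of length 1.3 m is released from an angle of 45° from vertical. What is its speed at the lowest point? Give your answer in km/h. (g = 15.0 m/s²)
h = L(1 − cosθ) = 1.3×(1 − cos45°) = 0.3808 m
v = √(2gh) = √(2×15.0×0.3808) = 3.38 m/s = 12.17 km/h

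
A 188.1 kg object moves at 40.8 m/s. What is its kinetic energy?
KE = ½mv² = ½×188.1×40.8² = 156559.4 J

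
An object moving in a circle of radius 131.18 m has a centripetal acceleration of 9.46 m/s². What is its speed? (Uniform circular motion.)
v = √(a_c × r) = √(9.46 × 131.18) = 35.23 m/s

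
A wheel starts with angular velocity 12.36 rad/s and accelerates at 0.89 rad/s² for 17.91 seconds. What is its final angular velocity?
ω = ω₀ + αt = 12.36 + 0.89 × 17.91 = 28.3 rad/s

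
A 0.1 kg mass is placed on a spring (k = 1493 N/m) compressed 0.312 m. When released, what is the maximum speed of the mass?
½kx² = ½mv² → v = x√(k/m) = 0.312×√(1493/0.1) = 38.12 m/s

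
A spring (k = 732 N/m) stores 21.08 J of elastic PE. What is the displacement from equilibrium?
PE = ½kx² → x = √(2PE/k) = √(2×21.08/732) = 0.24 m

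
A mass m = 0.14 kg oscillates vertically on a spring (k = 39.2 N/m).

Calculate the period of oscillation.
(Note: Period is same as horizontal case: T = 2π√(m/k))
T = 2π√(m/k) = 2π√(0.14/39.2) = 0.3755 s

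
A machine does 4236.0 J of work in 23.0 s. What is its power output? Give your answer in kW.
P = W/t = 4236 J / 23 s = 184.2 W = 0.1842 kW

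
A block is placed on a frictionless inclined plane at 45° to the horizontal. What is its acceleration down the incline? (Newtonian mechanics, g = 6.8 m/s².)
a = g sin(θ) = 6.8 × sin(45°) = 6.8 × 0.7071 = 4.81 m/s²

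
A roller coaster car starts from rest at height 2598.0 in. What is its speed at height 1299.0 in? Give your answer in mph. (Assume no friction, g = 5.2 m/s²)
mgh₁ = ½mv₂² + mgh₂ → v₂ = √(2g(h₁−h₂)) = √(2×5.2×(65.99−32.99)) = 18.52 m/s = 41.44 mph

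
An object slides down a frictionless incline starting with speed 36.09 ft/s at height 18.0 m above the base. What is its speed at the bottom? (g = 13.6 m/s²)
½mv₀² + mgh = ½mv² → v = √(v₀² + 2gh) = √(11² + 2×13.6×18) = 24.71 m/s = 81.07 ft/s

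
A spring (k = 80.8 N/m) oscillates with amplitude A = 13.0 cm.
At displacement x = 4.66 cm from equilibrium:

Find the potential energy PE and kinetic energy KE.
E_total = ½kA² = ½×80.8×(0.13)² = 0.6828 J
PE = ½kx² = ½×80.8×(0.0466)² = 0.08773 J
KE = E_total − PE = 0.595 J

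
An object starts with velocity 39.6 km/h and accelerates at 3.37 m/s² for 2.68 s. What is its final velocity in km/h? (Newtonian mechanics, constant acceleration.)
v = v₀ + at (with unit conversion) = 72.11 km/h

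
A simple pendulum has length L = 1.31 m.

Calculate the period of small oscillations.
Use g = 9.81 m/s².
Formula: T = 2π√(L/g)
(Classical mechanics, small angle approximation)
T = 2π√(L/g) = 2π√(1.31/9.81) = 2.296 s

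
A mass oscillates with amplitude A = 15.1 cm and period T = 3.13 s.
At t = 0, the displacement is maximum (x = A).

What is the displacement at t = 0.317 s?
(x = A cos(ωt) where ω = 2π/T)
ω = 2π/T = 2π/3.13 = 2.007 rad/s
x = A cos(ωt) = 15.1×cos(2.007×0.317) = 12.14 cm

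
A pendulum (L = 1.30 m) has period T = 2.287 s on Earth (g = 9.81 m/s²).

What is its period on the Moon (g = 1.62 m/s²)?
T = 2π√(L/g), so T_moon/T_earth = √(g_earth/g_moon)
T_moon = 2π√(1.3/1.62) = 5.629 s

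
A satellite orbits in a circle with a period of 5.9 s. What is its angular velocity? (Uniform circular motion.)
ω = 2π/T = 2π/5.9 = 1.0649 rad/s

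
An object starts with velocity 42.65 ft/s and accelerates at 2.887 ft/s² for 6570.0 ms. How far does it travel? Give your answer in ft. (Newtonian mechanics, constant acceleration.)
d = v₀t + ½at² (with unit conversion) = 342.5 ft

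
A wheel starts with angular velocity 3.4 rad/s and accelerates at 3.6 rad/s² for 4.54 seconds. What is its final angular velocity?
ω = ω₀ + αt = 3.4 + 3.6 × 4.54 = 19.74 rad/s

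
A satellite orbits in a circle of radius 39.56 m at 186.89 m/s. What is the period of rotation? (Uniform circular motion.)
T = 2πr/v = 2π×39.56/186.89 = 1.33 s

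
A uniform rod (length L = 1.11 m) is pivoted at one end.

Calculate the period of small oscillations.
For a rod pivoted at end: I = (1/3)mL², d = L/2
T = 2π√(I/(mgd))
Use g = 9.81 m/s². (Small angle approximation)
I/m = (1/3)L² = 0.4107 m²; d = L/2 = 0.555 m
T = 2π√(I/(mgd)) = 2π√(0.4107/(9.81×0.555)) = 1.726 s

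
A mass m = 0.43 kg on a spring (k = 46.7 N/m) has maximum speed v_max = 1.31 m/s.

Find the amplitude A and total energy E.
½mv²_max = ½kA² → A = v_max√(m/k) = 1.31×√(0.43/46.7) = 0.1257 m = 12.57 cm
E = ½mv²_max = ½×0.43×1.31² = 0.369 J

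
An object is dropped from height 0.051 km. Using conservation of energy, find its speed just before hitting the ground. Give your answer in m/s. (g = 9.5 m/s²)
mgh = ½mv² → v = √(2gh) = √(2×9.5×51) = 31.13 m/s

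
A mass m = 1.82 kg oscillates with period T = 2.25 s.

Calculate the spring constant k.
T = 2π√(m/k) → k = m(2π/T)² = 1.82×(2π/2.25)² = 14.19 N/m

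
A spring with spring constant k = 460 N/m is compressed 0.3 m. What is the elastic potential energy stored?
PE = ½kx² = ½×460×0.3² = 20.7 J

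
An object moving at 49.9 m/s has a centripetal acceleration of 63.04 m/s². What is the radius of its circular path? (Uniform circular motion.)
r = v²/a_c = 49.9²/63.04 = 39.5 m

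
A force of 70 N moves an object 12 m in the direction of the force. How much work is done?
W = Fd = 70×12 = 840.0 J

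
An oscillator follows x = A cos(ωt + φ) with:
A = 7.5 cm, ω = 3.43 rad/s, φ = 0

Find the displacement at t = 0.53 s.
x = A cos(ωt + φ) = 7.5×cos(3.43×0.53 + 0) = -1.834 cm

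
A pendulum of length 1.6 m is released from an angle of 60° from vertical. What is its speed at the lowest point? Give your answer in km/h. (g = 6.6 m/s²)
h = L(1 − cosθ) = 1.6×(1 − cos60°) = 0.8 m
v = √(2gh) = √(2×6.6×0.8) = 3.25 m/s = 11.7 km/h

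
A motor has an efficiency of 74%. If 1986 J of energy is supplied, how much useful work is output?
W_out = η × W_in = 0.74 × 1986 = 1469.6 J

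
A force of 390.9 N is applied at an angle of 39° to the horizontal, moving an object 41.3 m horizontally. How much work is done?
W = Fd cosθ = 390.9×41.3×cos(39°) = 12546.0 J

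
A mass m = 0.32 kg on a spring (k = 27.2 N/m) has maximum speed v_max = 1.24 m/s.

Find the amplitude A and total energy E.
½mv²_max = ½kA² → A = v_max√(m/k) = 1.24×√(0.32/27.2) = 0.1345 m = 13.45 cm
E = ½mv²_max = ½×0.32×1.24² = 0.246 J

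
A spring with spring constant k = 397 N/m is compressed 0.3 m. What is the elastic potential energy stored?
PE = ½kx² = ½×397×0.3² = 17.86 J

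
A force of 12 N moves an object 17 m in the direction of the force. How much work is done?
W = Fd = 12×17 = 204.0 J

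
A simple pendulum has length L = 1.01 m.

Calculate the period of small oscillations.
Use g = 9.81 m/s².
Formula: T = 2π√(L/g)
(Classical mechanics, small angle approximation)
T = 2π√(L/g) = 2π√(1.01/9.81) = 2.016 s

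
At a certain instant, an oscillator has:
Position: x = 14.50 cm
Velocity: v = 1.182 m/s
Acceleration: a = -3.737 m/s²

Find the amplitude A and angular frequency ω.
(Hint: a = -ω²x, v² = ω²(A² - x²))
a = −ω²x → ω = √(|a|/x) = √(3.737/0.145) = 5.077 rad/s
v² = ω²(A² − x²) → A = √(x² + v²/ω²) = √(0.145² + 1.182²/5.077²) = 0.2743 m = 27.43 cm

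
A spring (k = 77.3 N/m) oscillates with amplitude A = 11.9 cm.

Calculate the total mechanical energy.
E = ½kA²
E = ½kA² = ½×77.3×(0.119)² = 0.5473 J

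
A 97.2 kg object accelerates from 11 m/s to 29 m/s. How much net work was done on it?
W_net = ΔKE = ½m(v₂² − v₁²) = ½×97.2×(29² − 11²) = 34992.0 J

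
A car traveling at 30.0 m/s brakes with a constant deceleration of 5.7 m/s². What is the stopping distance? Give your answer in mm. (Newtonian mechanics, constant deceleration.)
d = v₀² / (2a) (with unit conversion) = 78950.0 mm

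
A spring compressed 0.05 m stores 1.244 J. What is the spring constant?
PE = ½kx² → k = 2PE/x² = 2×1.244/0.05² = 995.2 N/m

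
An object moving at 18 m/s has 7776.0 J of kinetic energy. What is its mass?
KE = ½mv² → m = 2KE/v² = 2×7776.0/18² = 48.0 kg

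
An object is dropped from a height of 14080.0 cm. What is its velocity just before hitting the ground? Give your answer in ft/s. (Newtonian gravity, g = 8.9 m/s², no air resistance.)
v = √(2gh) (with unit conversion) = 164.2 ft/s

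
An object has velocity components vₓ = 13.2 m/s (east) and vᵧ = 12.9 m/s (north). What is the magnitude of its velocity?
|v| = √(vₓ² + vᵧ²) = √(13.2² + 12.9²) = √(340.65) = 18.46 m/s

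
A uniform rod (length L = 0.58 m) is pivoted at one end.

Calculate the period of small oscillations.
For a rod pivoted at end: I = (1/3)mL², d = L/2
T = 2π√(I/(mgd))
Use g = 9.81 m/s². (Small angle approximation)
I/m = (1/3)L² = 0.1121 m²; d = L/2 = 0.29 m
T = 2π√(I/(mgd)) = 2π√(0.1121/(9.81×0.29)) = 1.247 s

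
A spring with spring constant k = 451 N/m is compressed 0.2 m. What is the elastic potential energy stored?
PE = ½kx² = ½×451×0.2² = 9.02 J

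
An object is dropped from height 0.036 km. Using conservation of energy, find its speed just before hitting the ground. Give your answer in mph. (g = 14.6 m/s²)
mgh = ½mv² → v = √(2gh) = √(2×14.6×36) = 32.42 m/s = 72.53 mph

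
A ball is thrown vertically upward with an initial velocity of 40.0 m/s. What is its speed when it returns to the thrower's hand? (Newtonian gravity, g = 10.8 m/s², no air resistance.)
By conservation of energy, the ball returns at the same speed = 40.0 m/s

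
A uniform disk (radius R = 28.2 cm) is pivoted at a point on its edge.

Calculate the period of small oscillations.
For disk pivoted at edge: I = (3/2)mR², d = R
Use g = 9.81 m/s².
I/m = (3/2)R² = 0.1193 m²; d = R = 0.282 m
T = 2π√((3/2)R²/(gR)) = 2π√(3R/(2g)) = 1.305 s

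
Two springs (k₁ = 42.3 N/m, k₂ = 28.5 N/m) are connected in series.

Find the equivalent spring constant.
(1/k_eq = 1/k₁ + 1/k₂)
1/k_eq = 1/42.3 + 1/28.5 = 0.058728; k_eq = 17.03 N/m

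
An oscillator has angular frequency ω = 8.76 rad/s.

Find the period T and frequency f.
T = 2π/ω = 2π/8.76 = 0.7173 s; f = ω/2π = 1.394 Hz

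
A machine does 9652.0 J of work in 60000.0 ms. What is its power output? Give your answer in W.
P = W/t = 9652 J / 60 s = 160.9 W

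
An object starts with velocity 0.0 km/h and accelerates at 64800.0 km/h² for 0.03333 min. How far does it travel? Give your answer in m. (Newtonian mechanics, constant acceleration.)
d = v₀t + ½at² (with unit conversion) = 9.998 m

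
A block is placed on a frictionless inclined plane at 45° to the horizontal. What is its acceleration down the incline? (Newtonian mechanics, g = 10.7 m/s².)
a = g sin(θ) = 10.7 × sin(45°) = 10.7 × 0.7071 = 7.57 m/s²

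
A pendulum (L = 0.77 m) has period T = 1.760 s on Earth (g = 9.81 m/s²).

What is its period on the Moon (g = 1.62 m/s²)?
T = 2π√(L/g), so T_moon/T_earth = √(g_earth/g_moon)
T_moon = 2π√(0.77/1.62) = 4.332 s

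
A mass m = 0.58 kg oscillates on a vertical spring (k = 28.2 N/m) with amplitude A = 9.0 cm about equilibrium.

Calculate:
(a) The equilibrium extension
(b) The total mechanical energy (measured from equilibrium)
x_eq = mg/k = 0.58×9.81/28.2 = 0.2018 m = 20.18 cm
E = ½kA² = ½×28.2×(0.09)² = 0.1142 J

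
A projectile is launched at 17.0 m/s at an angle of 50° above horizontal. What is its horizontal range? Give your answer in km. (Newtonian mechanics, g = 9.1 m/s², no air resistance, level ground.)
R = v₀² sin(2θ) / g (with unit conversion) = 0.03128 km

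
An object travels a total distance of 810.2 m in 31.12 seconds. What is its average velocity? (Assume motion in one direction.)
v_avg = Δd / Δt = 810.2 / 31.12 = 26.03 m/s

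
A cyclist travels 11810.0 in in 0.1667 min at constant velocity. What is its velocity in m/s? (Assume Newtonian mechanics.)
v = d/t (with unit conversion) = 29.99 m/s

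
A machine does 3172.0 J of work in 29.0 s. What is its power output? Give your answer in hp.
P = W/t = 3172 J / 29 s = 109.4 W = 0.1467 hp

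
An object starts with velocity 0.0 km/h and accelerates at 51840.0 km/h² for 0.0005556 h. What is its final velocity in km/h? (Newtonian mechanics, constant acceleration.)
v = v₀ + at (with unit conversion) = 28.8 km/h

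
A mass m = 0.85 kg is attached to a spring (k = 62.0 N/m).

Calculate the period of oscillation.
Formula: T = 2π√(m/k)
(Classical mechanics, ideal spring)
T = 2π√(m/k) = 2π√(0.85/62.0) = 0.7357 s; f = 1/T = 1.359 Hz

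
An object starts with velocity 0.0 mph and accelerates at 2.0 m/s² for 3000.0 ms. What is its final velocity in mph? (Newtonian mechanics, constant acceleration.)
v = v₀ + at (with unit conversion) = 13.42 mph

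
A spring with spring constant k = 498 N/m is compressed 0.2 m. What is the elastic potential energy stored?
PE = ½kx² = ½×498×0.2² = 9.96 J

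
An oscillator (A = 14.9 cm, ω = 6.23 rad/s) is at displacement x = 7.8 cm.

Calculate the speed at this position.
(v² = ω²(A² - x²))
v = ω√(A² − x²) = 6.23×√(0.149² − 0.078²) = 0.7909 m/s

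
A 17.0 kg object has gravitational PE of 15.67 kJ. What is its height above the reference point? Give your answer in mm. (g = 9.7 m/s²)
PE = mgh → h = PE/(mg) = 1.567e+04 J / (17 kg × 9.7 m/s²) = 95.03 m = 95030.0 mm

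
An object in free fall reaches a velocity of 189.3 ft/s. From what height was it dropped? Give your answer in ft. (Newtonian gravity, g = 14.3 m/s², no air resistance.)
h = v²/(2g) (with unit conversion) = 381.9 ft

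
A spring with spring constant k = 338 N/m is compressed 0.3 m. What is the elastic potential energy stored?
PE = ½kx² = ½×338×0.3² = 15.21 J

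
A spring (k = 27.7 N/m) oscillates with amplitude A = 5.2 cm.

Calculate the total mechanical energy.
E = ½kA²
E = ½kA² = ½×27.7×(0.052)² = 0.03745 J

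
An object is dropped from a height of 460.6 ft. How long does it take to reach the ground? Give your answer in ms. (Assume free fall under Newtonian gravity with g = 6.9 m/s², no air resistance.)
t = √(2h/g) (with unit conversion) = 6379.0 ms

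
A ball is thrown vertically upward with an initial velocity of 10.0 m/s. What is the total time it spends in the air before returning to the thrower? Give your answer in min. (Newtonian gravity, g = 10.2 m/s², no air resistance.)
t_total = 2v₀/g (with unit conversion) = 0.03268 min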